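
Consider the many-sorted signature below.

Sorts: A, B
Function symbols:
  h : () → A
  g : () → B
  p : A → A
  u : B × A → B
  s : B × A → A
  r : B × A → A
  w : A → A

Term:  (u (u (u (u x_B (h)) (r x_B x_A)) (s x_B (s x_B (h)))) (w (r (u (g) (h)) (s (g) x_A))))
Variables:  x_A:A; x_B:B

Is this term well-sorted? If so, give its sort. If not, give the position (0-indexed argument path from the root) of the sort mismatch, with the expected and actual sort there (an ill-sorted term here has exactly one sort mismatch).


well-sorted; sort = B

        x_B : B
        (h) : A
      (u x_B (h)) : B
        x_B : B
        x_A : A
      (r x_B x_A) : A
    (u (u x_B (h)) (r x_B x_A)) : B
      x_B : B
        x_B : B
        (h) : A
      (s x_B (h)) : A
    (s x_B (s x_B (h))) : A
  (u (u (u x_B (h)) (r x_B x_A)) (s x_B (s x_B (h)))) : B
        (g) : B
        (h) : A
      (u (g) (h)) : B
        (g) : B
        x_A : A
      (s (g) x_A) : A
    (r (u (g) (h)) (s (g) x_A)) : A
  (w (r (u (g) (h)) (s (g) x_A))) : A
(u (u (u (u x_B (h)) (r x_B x_A)) (s x_B (s x_B (h)))) (w (r (u (g) (h)) (s (g) x_A)))) : B


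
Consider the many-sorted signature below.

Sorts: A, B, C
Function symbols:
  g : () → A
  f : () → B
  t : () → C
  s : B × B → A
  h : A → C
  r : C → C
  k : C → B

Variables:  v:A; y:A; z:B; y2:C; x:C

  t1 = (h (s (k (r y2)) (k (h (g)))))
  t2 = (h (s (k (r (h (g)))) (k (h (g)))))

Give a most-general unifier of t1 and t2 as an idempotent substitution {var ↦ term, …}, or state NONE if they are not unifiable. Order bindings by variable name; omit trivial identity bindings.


{y2 ↦ (h (g))}


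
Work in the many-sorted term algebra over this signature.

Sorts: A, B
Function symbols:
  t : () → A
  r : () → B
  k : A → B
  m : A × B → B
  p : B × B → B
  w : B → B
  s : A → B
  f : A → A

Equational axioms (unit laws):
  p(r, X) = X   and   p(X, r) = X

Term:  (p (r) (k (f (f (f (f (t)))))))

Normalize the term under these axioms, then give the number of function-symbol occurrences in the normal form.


1. (p (r) (k (f (f (f (f (t)))))))  →  (k (f (f (f (f (t))))))
normal form: (k (f (f (f (f (t))))))

size = 6


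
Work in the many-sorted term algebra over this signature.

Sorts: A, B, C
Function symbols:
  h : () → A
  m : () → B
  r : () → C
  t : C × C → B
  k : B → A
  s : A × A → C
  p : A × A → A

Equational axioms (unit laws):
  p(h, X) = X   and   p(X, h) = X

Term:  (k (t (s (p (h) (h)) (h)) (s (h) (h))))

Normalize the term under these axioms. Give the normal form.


normal form = (k (t (s (h) (h)) (s (h) (h))))

1. (k (t (s (p (h) (h)) (h)) (s (h) (h))))  →  (k (t (s (h) (h)) (s (h) (h))))


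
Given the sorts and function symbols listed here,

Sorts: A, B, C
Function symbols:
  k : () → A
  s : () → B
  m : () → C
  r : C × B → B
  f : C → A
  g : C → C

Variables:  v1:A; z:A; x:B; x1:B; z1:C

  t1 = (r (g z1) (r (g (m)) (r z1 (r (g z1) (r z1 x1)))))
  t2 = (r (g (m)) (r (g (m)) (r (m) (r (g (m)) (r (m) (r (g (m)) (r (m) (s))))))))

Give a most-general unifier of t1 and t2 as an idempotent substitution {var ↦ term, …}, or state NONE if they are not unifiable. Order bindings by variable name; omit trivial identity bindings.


{x1 ↦ (r (g (m)) (r (m) (s))), z1 ↦ (m)}


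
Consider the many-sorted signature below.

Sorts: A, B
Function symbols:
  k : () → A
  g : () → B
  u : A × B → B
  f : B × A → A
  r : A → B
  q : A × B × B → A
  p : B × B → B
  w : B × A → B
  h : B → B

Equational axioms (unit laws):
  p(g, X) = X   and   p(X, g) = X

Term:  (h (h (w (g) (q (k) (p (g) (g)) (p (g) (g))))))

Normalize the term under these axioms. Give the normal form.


normal form = (h (h (w (g) (q (k) (g) (g)))))

1. (h (h (w (g) (q (k) (p (g) (g)) (p (g) (g))))))  →  (h (h (w (g) (q (k) (g) (p (g) (g))))))
2. (h (h (w (g) (q (k) (g) (p (g) (g))))))  →  (h (h (w (g) (q (k) (g) (g)))))


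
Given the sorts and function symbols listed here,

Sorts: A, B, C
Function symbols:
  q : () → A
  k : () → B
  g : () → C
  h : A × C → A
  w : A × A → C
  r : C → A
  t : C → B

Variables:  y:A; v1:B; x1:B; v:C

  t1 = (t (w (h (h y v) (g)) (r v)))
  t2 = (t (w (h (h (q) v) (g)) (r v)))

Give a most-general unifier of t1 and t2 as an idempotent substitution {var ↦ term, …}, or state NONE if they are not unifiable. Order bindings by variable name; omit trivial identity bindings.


{y ↦ (q)}


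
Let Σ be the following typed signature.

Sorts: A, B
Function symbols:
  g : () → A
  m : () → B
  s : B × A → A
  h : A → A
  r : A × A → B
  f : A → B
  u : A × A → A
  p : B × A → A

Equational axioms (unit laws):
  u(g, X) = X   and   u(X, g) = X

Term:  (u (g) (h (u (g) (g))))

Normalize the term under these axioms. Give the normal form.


1. (u (g) (h (u (g) (g))))  →  (h (u (g) (g)))
2. (h (u (g) (g)))  →  (h (g))

normal form = (h (g))


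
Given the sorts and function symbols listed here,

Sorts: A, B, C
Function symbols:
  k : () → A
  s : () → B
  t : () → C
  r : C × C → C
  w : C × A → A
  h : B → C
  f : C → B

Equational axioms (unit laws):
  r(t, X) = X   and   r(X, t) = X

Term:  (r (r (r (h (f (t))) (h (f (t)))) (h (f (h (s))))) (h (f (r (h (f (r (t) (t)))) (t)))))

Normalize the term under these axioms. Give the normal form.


1. (r (r (r (h (f (t))) (h (f (t)))) (h (f (h (s))))) (h (f (r (h (f (r (t) (t)))) (t)))))  →  (r (r (r (h (f (t))) (h (f (t)))) (h (f (h (s))))) (h (f (h (f (r (t) (t)))))))
2. (r (r (r (h (f (t))) (h (f (t)))) (h (f (h (s))))) (h (f (h (f (r (t) (t)))))))  →  (r (r (r (h (f (t))) (h (f (t)))) (h (f (h (s))))) (h (f (h (f (t))))))

normal form = (r (r (r (h (f (t))) (h (f (t)))) (h (f (h (s))))) (h (f (h (f (t))))))


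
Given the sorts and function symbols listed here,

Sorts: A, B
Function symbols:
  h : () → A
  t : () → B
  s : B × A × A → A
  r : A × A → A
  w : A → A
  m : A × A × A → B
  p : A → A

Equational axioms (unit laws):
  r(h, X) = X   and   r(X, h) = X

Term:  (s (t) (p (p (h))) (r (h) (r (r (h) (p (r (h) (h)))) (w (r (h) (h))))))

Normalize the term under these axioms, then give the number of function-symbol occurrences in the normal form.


size = 10

1. (s (t) (p (p (h))) (r (h) (r (r (h) (p (r (h) (h)))) (w (r (h) (h))))))  →  (s (t) (p (p (h))) (r (r (h) (p (r (h) (h)))) (w (r (h) (h)))))
2. (s (t) (p (p (h))) (r (r (h) (p (r (h) (h)))) (w (r (h) (h)))))  →  (s (t) (p (p (h))) (r (p (r (h) (h))) (w (r (h) (h)))))
3. (s (t) (p (p (h))) (r (p (r (h) (h))) (w (r (h) (h)))))  →  (s (t) (p (p (h))) (r (p (h)) (w (r (h) (h)))))
4. (s (t) (p (p (h))) (r (p (h)) (w (r (h) (h)))))  →  (s (t) (p (p (h))) (r (p (h)) (w (h))))
normal form: (s (t) (p (p (h))) (r (p (h)) (w (h))))


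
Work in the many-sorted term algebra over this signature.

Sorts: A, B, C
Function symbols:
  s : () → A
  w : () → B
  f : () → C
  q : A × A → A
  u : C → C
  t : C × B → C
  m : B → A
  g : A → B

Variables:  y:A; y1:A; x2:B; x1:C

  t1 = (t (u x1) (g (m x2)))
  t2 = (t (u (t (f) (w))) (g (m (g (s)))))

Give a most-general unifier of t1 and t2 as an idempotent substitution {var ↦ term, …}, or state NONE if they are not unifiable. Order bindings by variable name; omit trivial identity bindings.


{x1 ↦ (t (f) (w)), x2 ↦ (g (s))}


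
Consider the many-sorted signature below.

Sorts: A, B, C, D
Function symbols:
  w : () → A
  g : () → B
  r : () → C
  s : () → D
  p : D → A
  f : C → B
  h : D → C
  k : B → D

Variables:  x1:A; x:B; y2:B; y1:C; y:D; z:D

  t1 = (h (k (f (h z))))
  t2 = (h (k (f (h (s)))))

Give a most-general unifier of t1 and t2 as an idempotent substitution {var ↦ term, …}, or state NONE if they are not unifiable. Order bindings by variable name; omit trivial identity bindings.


{z ↦ (s)}


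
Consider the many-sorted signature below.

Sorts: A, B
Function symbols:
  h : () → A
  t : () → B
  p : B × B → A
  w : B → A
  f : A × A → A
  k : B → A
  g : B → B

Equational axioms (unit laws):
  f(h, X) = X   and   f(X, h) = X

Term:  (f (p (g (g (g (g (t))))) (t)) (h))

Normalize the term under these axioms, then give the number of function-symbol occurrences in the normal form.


size = 7

1. (f (p (g (g (g (g (t))))) (t)) (h))  →  (p (g (g (g (g (t))))) (t))
normal form: (p (g (g (g (g (t))))) (t))


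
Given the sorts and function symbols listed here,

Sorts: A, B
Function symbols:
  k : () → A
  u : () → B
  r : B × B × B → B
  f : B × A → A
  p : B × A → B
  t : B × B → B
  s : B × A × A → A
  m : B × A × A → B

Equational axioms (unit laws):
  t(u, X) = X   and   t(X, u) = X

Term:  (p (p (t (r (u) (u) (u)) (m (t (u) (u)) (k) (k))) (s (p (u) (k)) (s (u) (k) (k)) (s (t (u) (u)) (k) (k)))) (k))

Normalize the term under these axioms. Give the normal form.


normal form = (p (p (t (r (u) (u) (u)) (m (u) (k) (k))) (s (p (u) (k)) (s (u) (k) (k)) (s (u) (k) (k)))) (k))

1. (p (p (t (r (u) (u) (u)) (m (t (u) (u)) (k) (k))) (s (p (u) (k)) (s (u) (k) (k)) (s (t (u) (u)) (k) (k)))) (k))  →  (p (p (t (r (u) (u) (u)) (m (u) (k) (k))) (s (p (u) (k)) (s (u) (k) (k)) (s (t (u) (u)) (k) (k)))) (k))
2. (p (p (t (r (u) (u) (u)) (m (u) (k) (k))) (s (p (u) (k)) (s (u) (k) (k)) (s (t (u) (u)) (k) (k)))) (k))  →  (p (p (t (r (u) (u) (u)) (m (u) (k) (k))) (s (p (u) (k)) (s (u) (k) (k)) (s (u) (k) (k)))) (k))


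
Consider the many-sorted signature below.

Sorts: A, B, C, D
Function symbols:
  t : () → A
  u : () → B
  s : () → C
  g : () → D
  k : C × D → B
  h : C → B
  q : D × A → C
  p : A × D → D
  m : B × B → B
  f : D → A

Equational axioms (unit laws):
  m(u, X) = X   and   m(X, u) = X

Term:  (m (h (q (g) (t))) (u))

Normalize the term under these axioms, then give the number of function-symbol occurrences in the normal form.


1. (m (h (q (g) (t))) (u))  →  (h (q (g) (t)))
normal form: (h (q (g) (t)))

size = 4


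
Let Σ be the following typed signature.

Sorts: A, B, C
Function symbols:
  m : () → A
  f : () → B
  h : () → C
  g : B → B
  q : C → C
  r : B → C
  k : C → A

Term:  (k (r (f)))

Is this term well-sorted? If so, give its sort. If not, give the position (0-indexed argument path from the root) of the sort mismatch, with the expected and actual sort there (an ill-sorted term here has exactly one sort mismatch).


    (f) : B
  (r (f)) : C
(k (r (f))) : A

well-sorted; sort = A


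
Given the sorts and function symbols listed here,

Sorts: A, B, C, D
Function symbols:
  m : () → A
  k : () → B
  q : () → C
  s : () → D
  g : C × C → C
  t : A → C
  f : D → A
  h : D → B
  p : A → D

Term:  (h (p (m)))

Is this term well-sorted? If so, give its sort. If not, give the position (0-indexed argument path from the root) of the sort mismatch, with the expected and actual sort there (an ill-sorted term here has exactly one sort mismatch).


    (m) : A
  (p (m)) : D
(h (p (m))) : B

well-sorted; sort = B


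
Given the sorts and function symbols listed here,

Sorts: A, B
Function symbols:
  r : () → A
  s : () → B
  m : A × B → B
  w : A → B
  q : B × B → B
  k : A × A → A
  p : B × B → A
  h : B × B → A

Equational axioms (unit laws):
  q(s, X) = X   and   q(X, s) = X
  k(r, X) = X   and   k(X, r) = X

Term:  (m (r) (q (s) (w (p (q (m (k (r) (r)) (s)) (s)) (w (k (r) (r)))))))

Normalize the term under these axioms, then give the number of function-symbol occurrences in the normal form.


size = 9

1. (m (r) (q (s) (w (p (q (m (k (r) (r)) (s)) (s)) (w (k (r) (r)))))))  →  (m (r) (w (p (q (m (k (r) (r)) (s)) (s)) (w (k (r) (r))))))
2. (m (r) (w (p (q (m (k (r) (r)) (s)) (s)) (w (k (r) (r))))))  →  (m (r) (w (p (m (k (r) (r)) (s)) (w (k (r) (r))))))
3. (m (r) (w (p (m (k (r) (r)) (s)) (w (k (r) (r))))))  →  (m (r) (w (p (m (r) (s)) (w (k (r) (r))))))
4. (m (r) (w (p (m (r) (s)) (w (k (r) (r))))))  →  (m (r) (w (p (m (r) (s)) (w (r)))))
normal form: (m (r) (w (p (m (r) (s)) (w (r)))))


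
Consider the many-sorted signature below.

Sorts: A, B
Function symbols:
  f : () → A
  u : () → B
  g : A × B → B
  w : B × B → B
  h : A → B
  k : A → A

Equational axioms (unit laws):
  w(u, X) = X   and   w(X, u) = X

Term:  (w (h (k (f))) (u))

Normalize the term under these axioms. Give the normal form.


1. (w (h (k (f))) (u))  →  (h (k (f)))

normal form = (h (k (f)))


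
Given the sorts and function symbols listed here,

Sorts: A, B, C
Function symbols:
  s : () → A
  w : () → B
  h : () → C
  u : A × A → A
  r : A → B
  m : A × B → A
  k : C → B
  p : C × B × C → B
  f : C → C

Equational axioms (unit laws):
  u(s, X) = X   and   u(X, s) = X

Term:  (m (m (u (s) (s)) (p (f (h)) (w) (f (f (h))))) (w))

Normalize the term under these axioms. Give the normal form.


1. (m (m (u (s) (s)) (p (f (h)) (w) (f (f (h))))) (w))  →  (m (m (s) (p (f (h)) (w) (f (f (h))))) (w))

normal form = (m (m (s) (p (f (h)) (w) (f (f (h))))) (w))


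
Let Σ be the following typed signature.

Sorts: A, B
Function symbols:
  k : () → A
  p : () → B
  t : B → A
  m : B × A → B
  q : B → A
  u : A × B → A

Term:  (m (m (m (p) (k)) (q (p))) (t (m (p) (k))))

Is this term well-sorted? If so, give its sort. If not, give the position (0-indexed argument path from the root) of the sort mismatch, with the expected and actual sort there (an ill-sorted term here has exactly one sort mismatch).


well-sorted; sort = B

      (p) : B
      (k) : A
    (m (p) (k)) : B
      (p) : B
    (q (p)) : A
  (m (m (p) (k)) (q (p))) : B
      (p) : B
      (k) : A
    (m (p) (k)) : B
  (t (m (p) (k))) : A
(m (m (m (p) (k)) (q (p))) (t (m (p) (k)))) : B


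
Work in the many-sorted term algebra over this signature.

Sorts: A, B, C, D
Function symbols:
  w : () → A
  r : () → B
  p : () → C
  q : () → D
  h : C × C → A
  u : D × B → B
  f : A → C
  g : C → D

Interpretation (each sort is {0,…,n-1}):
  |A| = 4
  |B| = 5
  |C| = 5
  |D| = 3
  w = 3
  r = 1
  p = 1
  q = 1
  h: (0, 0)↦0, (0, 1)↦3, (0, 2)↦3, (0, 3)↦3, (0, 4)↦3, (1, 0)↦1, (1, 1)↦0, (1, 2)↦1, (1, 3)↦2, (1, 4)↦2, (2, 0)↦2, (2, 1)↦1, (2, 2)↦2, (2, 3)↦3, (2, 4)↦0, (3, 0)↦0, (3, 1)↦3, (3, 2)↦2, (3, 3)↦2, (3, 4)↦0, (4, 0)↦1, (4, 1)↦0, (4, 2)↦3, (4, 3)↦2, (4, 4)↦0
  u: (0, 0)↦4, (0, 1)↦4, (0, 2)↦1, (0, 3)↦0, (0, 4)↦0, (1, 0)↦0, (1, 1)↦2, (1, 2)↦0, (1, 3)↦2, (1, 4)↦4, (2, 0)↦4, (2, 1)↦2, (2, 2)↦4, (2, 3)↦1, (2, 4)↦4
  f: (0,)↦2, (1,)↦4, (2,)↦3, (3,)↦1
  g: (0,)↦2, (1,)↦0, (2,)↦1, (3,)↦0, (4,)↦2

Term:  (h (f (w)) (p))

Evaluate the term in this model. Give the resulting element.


  w = 3
  (f (w)) = f(3,) = 1
  p = 1
  (h (f (w)) (p)) = h(1, 1) = 0

value = 0


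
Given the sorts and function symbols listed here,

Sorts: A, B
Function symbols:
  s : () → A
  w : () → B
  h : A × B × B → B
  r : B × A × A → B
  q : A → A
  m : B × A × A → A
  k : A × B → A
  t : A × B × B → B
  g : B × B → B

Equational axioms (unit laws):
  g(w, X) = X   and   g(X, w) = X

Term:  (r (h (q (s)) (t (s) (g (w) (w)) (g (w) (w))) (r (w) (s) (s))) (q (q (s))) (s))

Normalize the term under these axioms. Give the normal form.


1. (r (h (q (s)) (t (s) (g (w) (w)) (g (w) (w))) (r (w) (s) (s))) (q (q (s))) (s))  →  (r (h (q (s)) (t (s) (w) (g (w) (w))) (r (w) (s) (s))) (q (q (s))) (s))
2. (r (h (q (s)) (t (s) (w) (g (w) (w))) (r (w) (s) (s))) (q (q (s))) (s))  →  (r (h (q (s)) (t (s) (w) (w)) (r (w) (s) (s))) (q (q (s))) (s))

normal form = (r (h (q (s)) (t (s) (w) (w)) (r (w) (s) (s))) (q (q (s))) (s))


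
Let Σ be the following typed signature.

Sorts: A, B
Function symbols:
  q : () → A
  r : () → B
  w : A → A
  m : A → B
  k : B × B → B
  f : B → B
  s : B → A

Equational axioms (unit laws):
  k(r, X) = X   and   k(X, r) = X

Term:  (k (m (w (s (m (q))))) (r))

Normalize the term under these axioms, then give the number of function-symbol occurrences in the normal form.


size = 5

1. (k (m (w (s (m (q))))) (r))  →  (m (w (s (m (q)))))
normal form: (m (w (s (m (q)))))


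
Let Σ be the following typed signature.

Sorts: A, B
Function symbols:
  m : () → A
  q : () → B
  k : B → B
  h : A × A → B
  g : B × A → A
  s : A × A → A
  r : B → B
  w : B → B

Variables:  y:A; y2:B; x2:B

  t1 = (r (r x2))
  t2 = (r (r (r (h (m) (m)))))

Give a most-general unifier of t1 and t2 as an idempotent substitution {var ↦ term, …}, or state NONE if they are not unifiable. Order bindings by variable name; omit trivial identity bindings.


{x2 ↦ (r (h (m) (m)))}


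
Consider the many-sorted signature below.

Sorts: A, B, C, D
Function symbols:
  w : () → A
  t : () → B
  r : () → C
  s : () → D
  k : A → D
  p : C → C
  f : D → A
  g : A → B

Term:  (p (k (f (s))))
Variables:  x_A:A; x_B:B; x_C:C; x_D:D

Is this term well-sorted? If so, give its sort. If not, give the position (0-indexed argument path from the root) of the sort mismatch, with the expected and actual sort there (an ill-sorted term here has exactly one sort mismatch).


ill-sorted at position [0]: expected C, got D

      (s) : D
    (f (s)) : A
  (k (f (s))) : D
(p (k (f (s)))) : ✗ arg 0 at [0] has sort D, expected C


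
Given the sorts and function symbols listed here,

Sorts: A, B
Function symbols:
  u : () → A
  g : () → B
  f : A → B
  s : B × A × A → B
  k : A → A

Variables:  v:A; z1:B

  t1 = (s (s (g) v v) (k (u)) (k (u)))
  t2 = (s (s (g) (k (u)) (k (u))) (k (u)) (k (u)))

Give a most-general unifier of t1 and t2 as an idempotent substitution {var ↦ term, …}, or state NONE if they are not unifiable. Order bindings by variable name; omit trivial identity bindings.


{v ↦ (k (u))}


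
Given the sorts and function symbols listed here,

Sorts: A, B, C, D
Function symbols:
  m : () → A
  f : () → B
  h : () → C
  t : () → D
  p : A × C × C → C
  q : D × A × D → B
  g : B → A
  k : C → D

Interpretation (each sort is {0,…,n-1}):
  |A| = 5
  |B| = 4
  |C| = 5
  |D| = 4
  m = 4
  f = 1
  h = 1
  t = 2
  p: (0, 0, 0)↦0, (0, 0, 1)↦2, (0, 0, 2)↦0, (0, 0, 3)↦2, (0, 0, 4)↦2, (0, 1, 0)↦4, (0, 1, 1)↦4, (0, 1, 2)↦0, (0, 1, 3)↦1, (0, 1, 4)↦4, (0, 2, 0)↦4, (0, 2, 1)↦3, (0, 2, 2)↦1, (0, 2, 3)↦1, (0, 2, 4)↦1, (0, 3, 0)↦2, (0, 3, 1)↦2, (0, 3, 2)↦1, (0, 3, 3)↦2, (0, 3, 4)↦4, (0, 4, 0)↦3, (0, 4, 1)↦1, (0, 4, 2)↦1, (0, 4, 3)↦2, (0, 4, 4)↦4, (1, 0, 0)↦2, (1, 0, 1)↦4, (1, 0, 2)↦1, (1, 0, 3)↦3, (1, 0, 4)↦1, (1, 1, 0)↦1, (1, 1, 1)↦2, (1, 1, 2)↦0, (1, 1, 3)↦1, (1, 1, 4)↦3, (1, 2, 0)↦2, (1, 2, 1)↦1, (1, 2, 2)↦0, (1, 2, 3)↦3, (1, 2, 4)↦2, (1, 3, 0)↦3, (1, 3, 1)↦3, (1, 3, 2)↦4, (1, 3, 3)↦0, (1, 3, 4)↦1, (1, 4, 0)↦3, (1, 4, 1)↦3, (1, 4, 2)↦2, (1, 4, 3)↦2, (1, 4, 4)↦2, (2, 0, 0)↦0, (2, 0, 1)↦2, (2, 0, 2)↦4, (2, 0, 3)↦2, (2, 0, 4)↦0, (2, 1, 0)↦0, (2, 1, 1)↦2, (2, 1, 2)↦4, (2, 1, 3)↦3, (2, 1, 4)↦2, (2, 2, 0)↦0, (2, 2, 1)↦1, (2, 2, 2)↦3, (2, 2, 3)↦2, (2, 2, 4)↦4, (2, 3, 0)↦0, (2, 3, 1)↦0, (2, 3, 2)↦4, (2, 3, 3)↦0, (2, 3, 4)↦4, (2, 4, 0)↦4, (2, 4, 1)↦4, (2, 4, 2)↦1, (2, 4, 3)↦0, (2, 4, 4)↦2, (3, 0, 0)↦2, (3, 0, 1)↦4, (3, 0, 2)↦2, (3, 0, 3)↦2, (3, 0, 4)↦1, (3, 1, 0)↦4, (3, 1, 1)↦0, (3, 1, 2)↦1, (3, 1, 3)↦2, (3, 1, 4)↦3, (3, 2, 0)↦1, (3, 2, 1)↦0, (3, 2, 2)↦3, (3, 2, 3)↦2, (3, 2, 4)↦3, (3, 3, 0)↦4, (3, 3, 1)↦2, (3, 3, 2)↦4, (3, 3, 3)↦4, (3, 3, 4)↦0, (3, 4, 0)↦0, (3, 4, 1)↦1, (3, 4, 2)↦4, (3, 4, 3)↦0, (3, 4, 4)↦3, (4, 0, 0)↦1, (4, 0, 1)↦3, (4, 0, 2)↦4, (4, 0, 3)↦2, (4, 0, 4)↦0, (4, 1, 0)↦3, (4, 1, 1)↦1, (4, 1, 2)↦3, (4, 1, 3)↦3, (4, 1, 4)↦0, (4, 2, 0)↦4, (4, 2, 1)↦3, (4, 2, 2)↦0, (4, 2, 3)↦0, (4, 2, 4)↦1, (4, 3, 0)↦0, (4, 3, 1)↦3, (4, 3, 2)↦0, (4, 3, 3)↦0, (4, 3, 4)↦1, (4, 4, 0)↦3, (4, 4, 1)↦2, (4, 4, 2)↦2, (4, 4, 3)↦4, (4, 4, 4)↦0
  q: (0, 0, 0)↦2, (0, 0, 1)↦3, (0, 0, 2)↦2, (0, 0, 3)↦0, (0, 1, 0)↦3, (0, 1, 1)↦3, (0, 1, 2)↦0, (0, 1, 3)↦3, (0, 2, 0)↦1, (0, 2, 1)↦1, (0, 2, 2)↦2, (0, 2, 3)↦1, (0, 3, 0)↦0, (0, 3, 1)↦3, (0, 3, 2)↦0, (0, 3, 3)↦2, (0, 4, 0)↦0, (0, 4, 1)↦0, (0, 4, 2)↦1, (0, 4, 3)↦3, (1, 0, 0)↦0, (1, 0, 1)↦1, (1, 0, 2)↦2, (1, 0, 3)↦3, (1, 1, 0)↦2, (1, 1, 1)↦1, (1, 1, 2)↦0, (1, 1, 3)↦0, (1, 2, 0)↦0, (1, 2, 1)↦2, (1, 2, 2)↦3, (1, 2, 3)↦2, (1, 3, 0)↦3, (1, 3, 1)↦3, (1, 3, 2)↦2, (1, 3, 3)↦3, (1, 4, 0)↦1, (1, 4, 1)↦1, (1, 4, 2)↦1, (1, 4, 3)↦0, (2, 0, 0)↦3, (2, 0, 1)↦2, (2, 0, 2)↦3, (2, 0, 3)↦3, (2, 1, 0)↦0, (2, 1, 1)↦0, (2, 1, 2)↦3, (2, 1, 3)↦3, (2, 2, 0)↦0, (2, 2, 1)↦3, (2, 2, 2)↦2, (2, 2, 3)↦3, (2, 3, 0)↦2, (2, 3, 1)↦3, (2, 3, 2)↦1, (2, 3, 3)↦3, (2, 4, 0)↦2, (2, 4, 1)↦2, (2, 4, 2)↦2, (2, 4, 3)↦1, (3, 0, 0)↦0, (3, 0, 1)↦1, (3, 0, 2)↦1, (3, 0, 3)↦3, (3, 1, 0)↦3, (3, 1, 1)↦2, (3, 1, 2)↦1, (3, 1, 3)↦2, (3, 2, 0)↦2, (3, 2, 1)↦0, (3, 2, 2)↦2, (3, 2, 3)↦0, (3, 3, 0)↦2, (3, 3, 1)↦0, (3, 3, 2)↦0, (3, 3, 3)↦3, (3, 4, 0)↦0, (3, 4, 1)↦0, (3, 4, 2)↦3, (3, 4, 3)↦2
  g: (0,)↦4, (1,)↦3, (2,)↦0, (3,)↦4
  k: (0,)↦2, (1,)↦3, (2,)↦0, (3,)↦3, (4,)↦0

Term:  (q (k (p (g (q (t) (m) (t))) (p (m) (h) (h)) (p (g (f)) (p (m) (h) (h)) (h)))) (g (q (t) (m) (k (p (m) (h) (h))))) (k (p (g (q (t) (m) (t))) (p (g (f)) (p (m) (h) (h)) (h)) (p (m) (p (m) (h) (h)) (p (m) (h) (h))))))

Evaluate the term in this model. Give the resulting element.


value = 0

  t = 2
  m = 4
  t = 2
  (q (t) (m) (t)) = q(2, 4, 2) = 2
  (g (q (t) (m) (t))) = g(2,) = 0
  m = 4
  h = 1
  h = 1
  (p (m) (h) (h)) = p(4, 1, 1) = 1
  f = 1
  (g (f)) = g(1,) = 3
  m = 4
  h = 1
  h = 1
  (p (m) (h) (h)) = p(4, 1, 1) = 1
  h = 1
  (p (g (f)) (p (m) (h) (h)) (h)) = p(3, 1, 1) = 0
  (p (g (q (t) (m) (t))) (p (m) (h) (h)) (p (g (f)) (p (m) (h) (h)) (h))) = p(0, 1, 0) = 4
  (k (p (g (q (t) (m) (t))) (p (m) (h) (h)) (p (g (f)) (p (m) (h) (h)) (h)))) = k(4,) = 0
  t = 2
  m = 4
  m = 4
  h = 1
  h = 1
  (p (m) (h) (h)) = p(4, 1, 1) = 1
  (k (p (m) (h) (h))) = k(1,) = 3
  (q (t) (m) (k (p (m) (h) (h)))) = q(2, 4, 3) = 1
  (g (q (t) (m) (k (p (m) (h) (h))))) = g(1,) = 3
  t = 2
  m = 4
  t = 2
  (q (t) (m) (t)) = q(2, 4, 2) = 2
  (g (q (t) (m) (t))) = g(2,) = 0
  f = 1
  (g (f)) = g(1,) = 3
  m = 4
  h = 1
  h = 1
  (p (m) (h) (h)) = p(4, 1, 1) = 1
  h = 1
  (p (g (f)) (p (m) (h) (h)) (h)) = p(3, 1, 1) = 0
  m = 4
  m = 4
  h = 1
  h = 1
  (p (m) (h) (h)) = p(4, 1, 1) = 1
  m = 4
  h = 1
  h = 1
  (p (m) (h) (h)) = p(4, 1, 1) = 1
  (p (m) (p (m) (h) (h)) (p (m) (h) (h))) = p(4, 1, 1) = 1
  (p (g (q (t) (m) (t))) (p (g (f)) (p (m) (h) (h)) (h)) (p (m) (p (m) (h) (h)) (p (m) (h) (h)))) = p(0, 0, 1) = 2
  (k (p (g (q (t) (m) (t))) (p (g (f)) (p (m) (h) (h)) (h)) (p (m) (p (m) (h) (h)) (p (m) (h) (h))))) = k(2,) = 0
  (q (k (p (g (q (t) (m) (t))) (p (m) (h) (h)) (p (g (f)) (p (m) (h) (h)) (h)))) (g (q (t) (m) (k (p (m) (h) (h))))) (k (p (g (q (t) (m) (t))) (p (g (f)) (p (m) (h) (h)) (h)) (p (m) (p (m) (h) (h)) (p (m) (h) (h)))))) = q(0, 3, 0) = 0


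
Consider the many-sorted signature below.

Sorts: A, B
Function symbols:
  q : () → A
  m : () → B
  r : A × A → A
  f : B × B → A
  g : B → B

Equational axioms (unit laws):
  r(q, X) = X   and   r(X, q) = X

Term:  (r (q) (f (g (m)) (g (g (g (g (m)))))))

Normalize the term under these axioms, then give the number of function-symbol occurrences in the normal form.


1. (r (q) (f (g (m)) (g (g (g (g (m)))))))  →  (f (g (m)) (g (g (g (g (m))))))
normal form: (f (g (m)) (g (g (g (g (m))))))

size = 8


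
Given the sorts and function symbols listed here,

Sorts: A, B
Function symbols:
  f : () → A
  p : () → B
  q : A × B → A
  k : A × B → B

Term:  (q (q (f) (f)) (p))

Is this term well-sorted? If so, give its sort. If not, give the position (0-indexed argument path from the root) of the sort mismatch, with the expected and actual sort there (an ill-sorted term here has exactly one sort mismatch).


ill-sorted at position [0, 1]: expected B, got A

    (f) : A
    (f) : A
  (q (f) (f)) : ✗ arg 1 at [0, 1] has sort A, expected B
  (p) : B


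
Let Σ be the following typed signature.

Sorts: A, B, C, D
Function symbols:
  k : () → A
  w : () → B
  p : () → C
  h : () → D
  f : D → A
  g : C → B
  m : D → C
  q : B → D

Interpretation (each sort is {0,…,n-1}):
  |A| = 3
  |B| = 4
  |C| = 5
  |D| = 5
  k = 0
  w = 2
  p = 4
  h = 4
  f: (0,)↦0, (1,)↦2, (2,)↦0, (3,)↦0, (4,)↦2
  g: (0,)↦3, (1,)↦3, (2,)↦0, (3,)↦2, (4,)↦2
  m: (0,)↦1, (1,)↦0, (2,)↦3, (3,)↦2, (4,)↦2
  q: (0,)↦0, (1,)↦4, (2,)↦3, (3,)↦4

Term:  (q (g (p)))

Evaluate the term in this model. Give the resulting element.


value = 3

  p = 4
  (g (p)) = g(4,) = 2
  (q (g (p))) = q(2,) = 3


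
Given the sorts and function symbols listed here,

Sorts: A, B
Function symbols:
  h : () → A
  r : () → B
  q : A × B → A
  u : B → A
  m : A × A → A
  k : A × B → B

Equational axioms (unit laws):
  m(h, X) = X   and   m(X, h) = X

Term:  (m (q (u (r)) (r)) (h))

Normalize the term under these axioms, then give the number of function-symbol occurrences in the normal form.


size = 4

1. (m (q (u (r)) (r)) (h))  →  (q (u (r)) (r))
normal form: (q (u (r)) (r))


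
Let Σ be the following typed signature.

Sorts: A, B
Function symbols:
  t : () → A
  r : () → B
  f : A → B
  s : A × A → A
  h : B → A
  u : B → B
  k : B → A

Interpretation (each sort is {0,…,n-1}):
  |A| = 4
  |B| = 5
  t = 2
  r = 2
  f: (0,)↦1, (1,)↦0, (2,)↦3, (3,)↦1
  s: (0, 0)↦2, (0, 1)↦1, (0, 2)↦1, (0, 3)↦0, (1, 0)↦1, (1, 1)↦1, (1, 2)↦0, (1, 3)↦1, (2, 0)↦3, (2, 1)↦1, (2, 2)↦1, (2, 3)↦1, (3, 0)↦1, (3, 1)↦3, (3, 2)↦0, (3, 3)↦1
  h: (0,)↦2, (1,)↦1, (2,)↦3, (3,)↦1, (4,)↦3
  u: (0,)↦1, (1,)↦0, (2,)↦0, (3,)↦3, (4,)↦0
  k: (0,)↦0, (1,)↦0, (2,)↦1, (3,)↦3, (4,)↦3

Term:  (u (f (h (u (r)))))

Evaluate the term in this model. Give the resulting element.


  r = 2
  (u (r)) = u(2,) = 0
  (h (u (r))) = h(0,) = 2
  (f (h (u (r)))) = f(2,) = 3
  (u (f (h (u (r))))) = u(3,) = 3

value = 3


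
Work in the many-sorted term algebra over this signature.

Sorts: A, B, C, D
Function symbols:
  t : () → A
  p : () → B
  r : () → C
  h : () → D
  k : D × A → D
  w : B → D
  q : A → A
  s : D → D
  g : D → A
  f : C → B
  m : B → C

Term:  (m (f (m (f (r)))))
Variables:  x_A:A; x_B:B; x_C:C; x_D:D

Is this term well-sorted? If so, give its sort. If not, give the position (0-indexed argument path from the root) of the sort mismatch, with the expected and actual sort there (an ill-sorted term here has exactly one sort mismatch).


well-sorted; sort = C

        (r) : C
      (f (r)) : B
    (m (f (r))) : C
  (f (m (f (r)))) : B
(m (f (m (f (r))))) : C


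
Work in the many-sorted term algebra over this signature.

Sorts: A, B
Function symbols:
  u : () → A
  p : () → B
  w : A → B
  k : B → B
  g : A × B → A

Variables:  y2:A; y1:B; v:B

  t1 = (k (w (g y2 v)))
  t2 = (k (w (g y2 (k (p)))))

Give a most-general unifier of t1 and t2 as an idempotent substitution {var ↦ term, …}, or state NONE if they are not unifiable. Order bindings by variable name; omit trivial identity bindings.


{v ↦ (k (p))}


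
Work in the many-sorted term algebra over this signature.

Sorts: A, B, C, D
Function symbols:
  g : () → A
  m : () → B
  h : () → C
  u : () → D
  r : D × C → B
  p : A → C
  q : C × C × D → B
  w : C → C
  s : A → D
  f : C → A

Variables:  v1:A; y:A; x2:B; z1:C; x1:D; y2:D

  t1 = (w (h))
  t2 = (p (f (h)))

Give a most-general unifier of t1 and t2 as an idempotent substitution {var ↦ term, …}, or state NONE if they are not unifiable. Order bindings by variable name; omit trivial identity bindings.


NONE (not unifiable)

head clash or occurs-check failure — not unifiable


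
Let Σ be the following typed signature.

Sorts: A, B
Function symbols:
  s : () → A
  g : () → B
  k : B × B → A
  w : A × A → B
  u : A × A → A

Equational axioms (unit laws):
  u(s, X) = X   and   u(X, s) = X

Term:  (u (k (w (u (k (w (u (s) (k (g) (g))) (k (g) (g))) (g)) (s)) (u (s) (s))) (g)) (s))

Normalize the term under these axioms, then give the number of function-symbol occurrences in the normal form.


size = 13

1. (u (k (w (u (k (w (u (s) (k (g) (g))) (k (g) (g))) (g)) (s)) (u (s) (s))) (g)) (s))  →  (k (w (u (k (w (u (s) (k (g) (g))) (k (g) (g))) (g)) (s)) (u (s) (s))) (g))
2. (k (w (u (k (w (u (s) (k (g) (g))) (k (g) (g))) (g)) (s)) (u (s) (s))) (g))  →  (k (w (k (w (u (s) (k (g) (g))) (k (g) (g))) (g)) (u (s) (s))) (g))
3. (k (w (k (w (u (s) (k (g) (g))) (k (g) (g))) (g)) (u (s) (s))) (g))  →  (k (w (k (w (k (g) (g)) (k (g) (g))) (g)) (u (s) (s))) (g))
4. (k (w (k (w (k (g) (g)) (k (g) (g))) (g)) (u (s) (s))) (g))  →  (k (w (k (w (k (g) (g)) (k (g) (g))) (g)) (s)) (g))
normal form: (k (w (k (w (k (g) (g)) (k (g) (g))) (g)) (s)) (g))


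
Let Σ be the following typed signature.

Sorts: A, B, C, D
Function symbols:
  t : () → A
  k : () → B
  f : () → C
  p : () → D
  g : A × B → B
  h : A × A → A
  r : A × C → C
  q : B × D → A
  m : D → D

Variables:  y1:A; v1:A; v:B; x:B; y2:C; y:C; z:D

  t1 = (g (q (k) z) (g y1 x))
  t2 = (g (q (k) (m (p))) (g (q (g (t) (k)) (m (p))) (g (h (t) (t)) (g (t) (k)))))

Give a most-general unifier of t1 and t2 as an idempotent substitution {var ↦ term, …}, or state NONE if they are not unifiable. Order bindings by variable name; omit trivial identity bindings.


{x ↦ (g (h (t) (t)) (g (t) (k))), y1 ↦ (q (g (t) (k)) (m (p))), z ↦ (m (p))}


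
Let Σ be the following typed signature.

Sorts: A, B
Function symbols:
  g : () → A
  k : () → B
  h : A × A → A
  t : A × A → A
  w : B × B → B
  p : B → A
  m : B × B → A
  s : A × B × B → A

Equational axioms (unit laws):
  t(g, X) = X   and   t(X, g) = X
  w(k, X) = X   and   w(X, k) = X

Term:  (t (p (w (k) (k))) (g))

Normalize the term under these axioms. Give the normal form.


normal form = (p (k))

1. (t (p (w (k) (k))) (g))  →  (p (w (k) (k)))
2. (p (w (k) (k)))  →  (p (k))


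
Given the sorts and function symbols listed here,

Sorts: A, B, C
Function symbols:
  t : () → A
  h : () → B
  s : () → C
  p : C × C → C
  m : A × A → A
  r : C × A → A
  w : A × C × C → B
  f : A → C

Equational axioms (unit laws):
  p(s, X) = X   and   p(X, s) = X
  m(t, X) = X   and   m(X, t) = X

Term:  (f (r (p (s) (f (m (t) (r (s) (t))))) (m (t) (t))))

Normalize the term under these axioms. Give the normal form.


normal form = (f (r (f (r (s) (t))) (t)))

1. (f (r (p (s) (f (m (t) (r (s) (t))))) (m (t) (t))))  →  (f (r (f (m (t) (r (s) (t)))) (m (t) (t))))
2. (f (r (f (m (t) (r (s) (t)))) (m (t) (t))))  →  (f (r (f (r (s) (t))) (m (t) (t))))
3. (f (r (f (r (s) (t))) (m (t) (t))))  →  (f (r (f (r (s) (t))) (t)))


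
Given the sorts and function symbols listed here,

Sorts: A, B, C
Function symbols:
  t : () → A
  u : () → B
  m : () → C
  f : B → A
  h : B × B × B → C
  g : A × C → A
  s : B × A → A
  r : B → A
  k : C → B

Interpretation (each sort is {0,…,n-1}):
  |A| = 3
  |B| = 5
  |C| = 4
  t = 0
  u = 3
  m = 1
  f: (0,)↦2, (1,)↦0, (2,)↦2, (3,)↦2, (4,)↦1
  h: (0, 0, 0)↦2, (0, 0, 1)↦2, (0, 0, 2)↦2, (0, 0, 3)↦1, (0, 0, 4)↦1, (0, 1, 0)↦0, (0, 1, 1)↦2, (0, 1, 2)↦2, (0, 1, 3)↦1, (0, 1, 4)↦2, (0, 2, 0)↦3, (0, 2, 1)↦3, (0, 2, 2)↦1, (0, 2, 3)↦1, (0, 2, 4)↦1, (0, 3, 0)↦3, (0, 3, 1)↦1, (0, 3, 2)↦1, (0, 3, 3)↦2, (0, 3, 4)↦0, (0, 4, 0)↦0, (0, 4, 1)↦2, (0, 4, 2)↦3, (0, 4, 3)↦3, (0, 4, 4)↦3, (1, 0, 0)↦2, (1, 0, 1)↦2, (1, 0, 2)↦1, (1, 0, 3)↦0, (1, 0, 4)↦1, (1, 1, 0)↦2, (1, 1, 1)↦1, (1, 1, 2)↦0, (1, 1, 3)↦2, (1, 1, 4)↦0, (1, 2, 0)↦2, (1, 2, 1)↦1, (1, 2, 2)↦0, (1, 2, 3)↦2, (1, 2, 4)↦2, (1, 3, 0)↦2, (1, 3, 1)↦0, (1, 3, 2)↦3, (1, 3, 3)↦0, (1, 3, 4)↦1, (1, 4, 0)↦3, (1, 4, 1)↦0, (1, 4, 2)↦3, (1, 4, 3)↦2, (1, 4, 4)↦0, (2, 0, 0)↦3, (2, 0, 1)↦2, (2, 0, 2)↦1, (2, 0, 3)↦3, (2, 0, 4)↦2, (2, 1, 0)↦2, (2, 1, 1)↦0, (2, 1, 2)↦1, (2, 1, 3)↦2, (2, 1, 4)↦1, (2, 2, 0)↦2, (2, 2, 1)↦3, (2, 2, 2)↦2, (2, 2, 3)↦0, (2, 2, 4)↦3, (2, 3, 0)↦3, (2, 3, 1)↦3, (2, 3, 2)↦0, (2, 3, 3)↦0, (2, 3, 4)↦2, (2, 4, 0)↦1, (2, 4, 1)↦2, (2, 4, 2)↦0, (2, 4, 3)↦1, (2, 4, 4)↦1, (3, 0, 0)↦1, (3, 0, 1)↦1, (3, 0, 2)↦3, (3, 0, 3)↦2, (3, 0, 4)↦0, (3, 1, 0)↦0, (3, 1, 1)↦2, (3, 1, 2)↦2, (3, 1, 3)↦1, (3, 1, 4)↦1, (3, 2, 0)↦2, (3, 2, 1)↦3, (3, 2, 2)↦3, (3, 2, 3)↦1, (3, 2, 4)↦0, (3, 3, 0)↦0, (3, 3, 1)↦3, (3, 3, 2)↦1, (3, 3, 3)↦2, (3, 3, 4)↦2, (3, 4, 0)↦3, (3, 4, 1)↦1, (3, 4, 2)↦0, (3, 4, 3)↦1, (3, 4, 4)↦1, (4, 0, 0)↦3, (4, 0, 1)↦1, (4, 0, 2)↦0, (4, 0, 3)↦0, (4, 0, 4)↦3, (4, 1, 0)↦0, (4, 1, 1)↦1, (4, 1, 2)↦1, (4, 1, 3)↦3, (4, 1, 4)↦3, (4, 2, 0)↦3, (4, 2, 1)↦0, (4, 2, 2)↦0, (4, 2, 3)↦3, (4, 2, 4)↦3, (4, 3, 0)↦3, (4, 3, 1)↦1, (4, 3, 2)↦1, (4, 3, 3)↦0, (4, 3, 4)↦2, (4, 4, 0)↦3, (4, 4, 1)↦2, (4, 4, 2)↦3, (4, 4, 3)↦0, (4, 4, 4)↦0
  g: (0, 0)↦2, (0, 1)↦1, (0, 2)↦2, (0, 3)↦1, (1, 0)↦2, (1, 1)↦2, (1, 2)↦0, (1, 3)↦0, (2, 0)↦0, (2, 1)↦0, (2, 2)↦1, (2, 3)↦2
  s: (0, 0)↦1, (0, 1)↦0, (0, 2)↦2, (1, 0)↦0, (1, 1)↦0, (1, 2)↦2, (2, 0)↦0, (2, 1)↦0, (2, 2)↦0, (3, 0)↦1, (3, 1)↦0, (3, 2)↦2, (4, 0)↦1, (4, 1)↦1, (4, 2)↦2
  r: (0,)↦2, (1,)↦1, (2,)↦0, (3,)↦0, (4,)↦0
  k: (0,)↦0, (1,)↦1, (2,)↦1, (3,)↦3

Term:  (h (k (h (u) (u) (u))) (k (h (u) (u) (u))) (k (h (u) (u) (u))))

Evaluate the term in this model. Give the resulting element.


  u = 3
  u = 3
  u = 3
  (h (u) (u) (u)) = h(3, 3, 3) = 2
  (k (h (u) (u) (u))) = k(2,) = 1
  u = 3
  u = 3
  u = 3
  (h (u) (u) (u)) = h(3, 3, 3) = 2
  (k (h (u) (u) (u))) = k(2,) = 1
  u = 3
  u = 3
  u = 3
  (h (u) (u) (u)) = h(3, 3, 3) = 2
  (k (h (u) (u) (u))) = k(2,) = 1
  (h (k (h (u) (u) (u))) (k (h (u) (u) (u))) (k (h (u) (u) (u)))) = h(1, 1, 1) = 1

value = 1


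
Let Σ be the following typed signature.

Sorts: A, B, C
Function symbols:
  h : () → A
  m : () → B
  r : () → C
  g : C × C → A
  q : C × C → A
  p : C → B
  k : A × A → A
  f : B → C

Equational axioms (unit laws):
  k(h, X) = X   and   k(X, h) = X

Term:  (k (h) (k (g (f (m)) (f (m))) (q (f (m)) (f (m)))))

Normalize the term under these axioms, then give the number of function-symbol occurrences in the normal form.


1. (k (h) (k (g (f (m)) (f (m))) (q (f (m)) (f (m)))))  →  (k (g (f (m)) (f (m))) (q (f (m)) (f (m))))
normal form: (k (g (f (m)) (f (m))) (q (f (m)) (f (m))))

size = 11


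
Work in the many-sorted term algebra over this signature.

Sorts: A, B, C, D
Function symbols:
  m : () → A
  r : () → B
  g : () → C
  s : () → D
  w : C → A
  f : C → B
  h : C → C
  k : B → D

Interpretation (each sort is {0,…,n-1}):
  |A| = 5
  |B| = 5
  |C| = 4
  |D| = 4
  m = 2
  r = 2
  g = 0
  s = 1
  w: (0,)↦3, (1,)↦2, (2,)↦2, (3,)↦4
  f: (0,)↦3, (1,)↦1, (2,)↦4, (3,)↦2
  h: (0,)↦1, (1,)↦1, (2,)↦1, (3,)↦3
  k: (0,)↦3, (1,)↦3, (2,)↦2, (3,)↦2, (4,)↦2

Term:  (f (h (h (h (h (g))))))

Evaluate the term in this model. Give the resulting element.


value = 1

  g = 0
  (h (g)) = h(0,) = 1
  (h (h (g))) = h(1,) = 1
  (h (h (h (g)))) = h(1,) = 1
  (h (h (h (h (g))))) = h(1,) = 1
  (f (h (h (h (h (g)))))) = f(1,) = 1


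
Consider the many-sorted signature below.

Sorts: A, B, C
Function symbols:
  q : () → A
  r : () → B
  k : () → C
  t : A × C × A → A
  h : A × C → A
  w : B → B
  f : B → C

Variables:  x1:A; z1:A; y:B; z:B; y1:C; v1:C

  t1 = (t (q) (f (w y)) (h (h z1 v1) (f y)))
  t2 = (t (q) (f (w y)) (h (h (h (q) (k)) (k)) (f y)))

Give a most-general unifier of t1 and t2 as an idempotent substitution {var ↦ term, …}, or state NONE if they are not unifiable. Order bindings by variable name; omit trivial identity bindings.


{v1 ↦ (k), z1 ↦ (h (q) (k))}


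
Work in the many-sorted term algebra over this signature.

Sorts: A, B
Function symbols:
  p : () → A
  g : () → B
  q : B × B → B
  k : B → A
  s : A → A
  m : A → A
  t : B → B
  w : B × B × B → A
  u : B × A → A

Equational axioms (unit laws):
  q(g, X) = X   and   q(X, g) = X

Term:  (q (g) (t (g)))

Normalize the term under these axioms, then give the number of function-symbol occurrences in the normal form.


size = 2

1. (q (g) (t (g)))  →  (t (g))
normal form: (t (g))


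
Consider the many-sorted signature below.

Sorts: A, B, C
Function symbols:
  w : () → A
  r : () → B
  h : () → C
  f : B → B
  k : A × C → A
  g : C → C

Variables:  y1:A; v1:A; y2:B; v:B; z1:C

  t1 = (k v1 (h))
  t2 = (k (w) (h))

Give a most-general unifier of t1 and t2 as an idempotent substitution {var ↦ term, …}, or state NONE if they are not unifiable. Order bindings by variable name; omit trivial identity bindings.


{v1 ↦ (w)}


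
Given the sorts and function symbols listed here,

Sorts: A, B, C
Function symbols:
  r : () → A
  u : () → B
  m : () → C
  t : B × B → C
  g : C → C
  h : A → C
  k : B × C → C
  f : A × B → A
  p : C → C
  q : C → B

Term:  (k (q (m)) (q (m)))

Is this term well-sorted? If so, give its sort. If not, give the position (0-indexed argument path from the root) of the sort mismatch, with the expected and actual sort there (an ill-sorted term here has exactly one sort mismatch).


ill-sorted at position [1]: expected C, got B

    (m) : C
  (q (m)) : B
    (m) : C
  (q (m)) : B
(k (q (m)) (q (m))) : ✗ arg 1 at [1] has sort B, expected C


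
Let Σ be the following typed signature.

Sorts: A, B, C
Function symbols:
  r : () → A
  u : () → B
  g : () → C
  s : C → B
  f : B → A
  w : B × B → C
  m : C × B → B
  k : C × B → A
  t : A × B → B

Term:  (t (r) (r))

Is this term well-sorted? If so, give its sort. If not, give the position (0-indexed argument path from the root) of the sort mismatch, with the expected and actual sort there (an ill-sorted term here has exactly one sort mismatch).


  (r) : A
  (r) : A
(t (r) (r)) : ✗ arg 1 at [1] has sort A, expected B

ill-sorted at position [1]: expected B, got A


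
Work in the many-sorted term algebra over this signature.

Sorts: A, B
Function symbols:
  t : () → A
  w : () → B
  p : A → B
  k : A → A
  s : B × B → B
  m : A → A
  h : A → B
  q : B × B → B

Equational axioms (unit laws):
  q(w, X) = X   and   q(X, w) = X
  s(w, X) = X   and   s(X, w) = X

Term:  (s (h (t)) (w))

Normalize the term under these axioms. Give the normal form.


1. (s (h (t)) (w))  →  (h (t))

normal form = (h (t))


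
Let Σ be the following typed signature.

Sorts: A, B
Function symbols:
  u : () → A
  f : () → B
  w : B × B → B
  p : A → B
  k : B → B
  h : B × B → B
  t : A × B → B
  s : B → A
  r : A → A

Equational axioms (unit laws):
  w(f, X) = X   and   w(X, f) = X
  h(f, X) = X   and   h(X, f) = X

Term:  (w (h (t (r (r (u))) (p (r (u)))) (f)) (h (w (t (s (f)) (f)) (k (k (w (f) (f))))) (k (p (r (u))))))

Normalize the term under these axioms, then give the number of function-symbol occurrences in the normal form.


size = 21

1. (w (h (t (r (r (u))) (p (r (u)))) (f)) (h (w (t (s (f)) (f)) (k (k (w (f) (f))))) (k (p (r (u))))))  →  (w (t (r (r (u))) (p (r (u)))) (h (w (t (s (f)) (f)) (k (k (w (f) (f))))) (k (p (r (u))))))
2. (w (t (r (r (u))) (p (r (u)))) (h (w (t (s (f)) (f)) (k (k (w (f) (f))))) (k (p (r (u))))))  →  (w (t (r (r (u))) (p (r (u)))) (h (w (t (s (f)) (f)) (k (k (f)))) (k (p (r (u))))))
normal form: (w (t (r (r (u))) (p (r (u)))) (h (w (t (s (f)) (f)) (k (k (f)))) (k (p (r (u))))))


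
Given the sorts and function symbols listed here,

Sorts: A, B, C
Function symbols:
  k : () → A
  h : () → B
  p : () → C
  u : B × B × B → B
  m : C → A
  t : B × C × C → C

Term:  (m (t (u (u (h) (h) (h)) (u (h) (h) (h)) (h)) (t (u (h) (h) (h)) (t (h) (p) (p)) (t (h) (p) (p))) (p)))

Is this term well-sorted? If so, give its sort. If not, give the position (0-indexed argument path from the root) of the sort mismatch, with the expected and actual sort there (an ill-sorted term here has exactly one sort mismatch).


        (h) : B
        (h) : B
        (h) : B
      (u (h) (h) (h)) : B
        (h) : B
        (h) : B
        (h) : B
      (u (h) (h) (h)) : B
      (h) : B
    (u (u (h) (h) (h)) (u (h) (h) (h)) (h)) : B
        (h) : B
        (h) : B
        (h) : B
      (u (h) (h) (h)) : B
        (h) : B
        (p) : C
        (p) : C
      (t (h) (p) (p)) : C
        (h) : B
        (p) : C
        (p) : C
      (t (h) (p) (p)) : C
    (t (u (h) (h) (h)) (t (h) (p) (p)) (t (h) (p) (p))) : C
    (p) : C
  (t (u (u (h) (h) (h)) (u (h) (h) (h)) (h)) (t (u (h) (h) (h)) (t (h) (p) (p)) (t (h) (p) (p))) (p)) : C
(m (t (u (u (h) (h) (h)) (u (h) (h) (h)) (h)) (t (u (h) (h) (h)) (t (h) (p) (p)) (t (h) (p) (p))) (p))) : A

well-sorted; sort = A
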